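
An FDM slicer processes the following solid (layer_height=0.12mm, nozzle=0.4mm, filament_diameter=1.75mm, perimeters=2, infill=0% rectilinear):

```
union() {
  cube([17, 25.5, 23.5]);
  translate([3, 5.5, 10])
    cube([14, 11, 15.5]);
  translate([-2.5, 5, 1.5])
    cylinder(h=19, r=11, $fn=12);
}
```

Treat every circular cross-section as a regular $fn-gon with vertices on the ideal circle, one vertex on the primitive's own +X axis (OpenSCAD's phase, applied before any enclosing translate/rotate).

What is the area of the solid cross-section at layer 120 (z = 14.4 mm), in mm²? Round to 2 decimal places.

At z = 14.4 mm: the cube is present — its section is the full 17×25.5 rectangle (area 433.50 mm²); the 14×11 cube at (3, 5.5) contributes its full rectangle (area 154.00 mm²); the r=11 cylinder at (-2.5, 5) contributes a regular 12-gon of circumradius 11 (area = (12/2)·11.000²·sin(360°/12) = 363.00 mm²); Combining (union): the regions partially overlap — summed areas 950.50 mm² minus the doubly-counted overlap 257.24 mm² gives 693.26 mm² — area = 693.26 mm². Overall, the cross-section is a single solid region. Net area = 693.26 mm².

693.26 mm²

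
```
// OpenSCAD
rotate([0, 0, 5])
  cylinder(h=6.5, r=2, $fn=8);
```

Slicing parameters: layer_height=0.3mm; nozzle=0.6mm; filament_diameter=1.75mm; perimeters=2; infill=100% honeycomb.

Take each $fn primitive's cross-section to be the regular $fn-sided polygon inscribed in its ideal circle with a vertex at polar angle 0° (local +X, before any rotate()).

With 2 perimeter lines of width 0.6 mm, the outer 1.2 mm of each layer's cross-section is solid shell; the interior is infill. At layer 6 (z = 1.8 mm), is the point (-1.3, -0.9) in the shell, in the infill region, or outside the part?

At z = 1.8 mm: the cylinder: section is a regular 8-gon, circumradius r=2; (rotated 5° about Z; rotation is an isometry so areas/perimeters/island counts are preserved). Overall, the cross-section is a single solid region. Undo the 5° rotation: the query point maps to (-1.373, -0.783) in the un-rotated model frame. The nearest boundary edge runs (-2.00, 0.00)→(-1.41, -1.41); distance from the point to it = 0.28 mm. The point is inside the cross-section, 0.28 mm from the nearest boundary — within the 1.2 mm shell band (2 × 0.6).

shell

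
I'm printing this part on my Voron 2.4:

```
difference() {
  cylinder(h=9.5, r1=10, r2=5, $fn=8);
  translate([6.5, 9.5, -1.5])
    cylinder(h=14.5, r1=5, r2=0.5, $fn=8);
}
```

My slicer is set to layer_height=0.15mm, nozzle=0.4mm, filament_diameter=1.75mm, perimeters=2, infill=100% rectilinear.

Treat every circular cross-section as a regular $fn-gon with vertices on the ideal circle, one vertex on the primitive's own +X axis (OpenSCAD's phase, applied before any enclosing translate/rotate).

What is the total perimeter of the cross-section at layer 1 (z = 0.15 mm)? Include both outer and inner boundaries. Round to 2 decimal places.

61.47 mm

At z = 0.15 mm: the cone contributes a regular 8-gon of circumradius 9.921 (interpolated between r1=10 and r2=5 at t=0.016) (perimeter = 2·8·9.921·sin(180°/8) = 60.75 mm); the cone at (6.5, 9.5) (r1=5→r2=0.5) has section circumradius 4.488 here — a regular 8-gon (perimeter = 2·8·4.488·sin(180°/8) = 27.48 mm); Taking the first minus the rest: starting from the cone, the cone at (6.5, 9.5) partially overlaps it — only the 9.86 mm² overlap (of its 56.97 mm²) is removed, clipping the outline — boundary = 61.47 mm. Overall, the cross-section is a single solid region. Total boundary length (outer) = 61.47 mm.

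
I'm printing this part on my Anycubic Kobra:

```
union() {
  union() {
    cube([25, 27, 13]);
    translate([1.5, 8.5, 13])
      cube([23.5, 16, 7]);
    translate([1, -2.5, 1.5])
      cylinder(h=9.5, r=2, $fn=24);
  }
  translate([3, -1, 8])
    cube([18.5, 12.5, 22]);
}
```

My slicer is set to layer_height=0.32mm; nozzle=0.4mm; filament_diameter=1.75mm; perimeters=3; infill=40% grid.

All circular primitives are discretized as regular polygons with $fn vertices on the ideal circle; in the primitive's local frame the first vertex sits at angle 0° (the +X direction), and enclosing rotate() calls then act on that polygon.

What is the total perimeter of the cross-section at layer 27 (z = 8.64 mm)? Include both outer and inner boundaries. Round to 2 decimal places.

At z = 8.64 mm: the cube (footprint 25×27) is included at this height (perimeter 104.00 mm); the cube at (1.5, 8.5) is absent (z outside [13, 20]); the r=2 cylinder at (1, -2.5) gives a regular 24-gon of circumradius 2 (constant along its height) (perimeter = 2·24·2.000·sin(180°/24) = 12.53 mm); Combining (union): the 2 present regions are separate (no shared area or edge), so areas and boundary lengths simply add and each stays a separate island — boundary = 116.53 mm; the cube at (3, -1) (footprint 18.5×12.5) is included at this height (perimeter 62.00 mm); Merging all regions: the regions partially overlap (shared area 212.75 mm²), so the edge portions inside another operand are dropped and the merged outline is re-measured after clipping — boundary = 118.53 mm. Overall, the cross-section has 2 separate islands. Total boundary length (outer) = 118.53 mm.

118.53 mm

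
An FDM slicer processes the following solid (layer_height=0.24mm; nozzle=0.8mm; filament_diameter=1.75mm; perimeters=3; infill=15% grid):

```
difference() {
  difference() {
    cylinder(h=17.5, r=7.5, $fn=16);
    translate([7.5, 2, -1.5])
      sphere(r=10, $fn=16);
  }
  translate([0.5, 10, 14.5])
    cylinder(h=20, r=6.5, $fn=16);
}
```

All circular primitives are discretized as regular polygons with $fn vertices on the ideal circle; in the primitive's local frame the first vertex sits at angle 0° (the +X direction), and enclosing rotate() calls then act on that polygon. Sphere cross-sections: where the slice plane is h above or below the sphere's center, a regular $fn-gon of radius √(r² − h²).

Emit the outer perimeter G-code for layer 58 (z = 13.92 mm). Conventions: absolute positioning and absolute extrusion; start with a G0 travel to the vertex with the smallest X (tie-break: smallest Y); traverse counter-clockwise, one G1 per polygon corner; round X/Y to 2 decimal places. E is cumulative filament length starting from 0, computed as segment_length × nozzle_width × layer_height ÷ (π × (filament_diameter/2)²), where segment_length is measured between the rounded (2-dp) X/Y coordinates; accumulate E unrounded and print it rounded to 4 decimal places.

At z = 13.92 mm: the r=7.5 cylinder gives a regular 16-gon of circumradius 7.5 (constant along its height); the sphere at (7.5, 2) is absent (|z−center|=15.420 > r=10); After the difference (first − rest): none of the subtracted shapes is present at this height, so the r=7.5 cylinder is unchanged — 1 connected region; the cylinder at (0.5, 10) is absent (z outside [14.5, 34.5]); After the difference (first − rest): none of the subtracted shapes is present at this height, so the result so far is unchanged — 1 connected region. The outline is a single polygon with 16 vertices. Extrusion per mm of travel: 0.8 × 0.24 / (π × 0.875²) = 0.079824. Accumulating E over each segment gives final E = 3.7371.

G0 X-7.50 Y0.00 Z13.92
G1 X-6.93 Y-2.87 E0.2336
G1 X-5.30 Y-5.30 E0.4671
G1 X-2.87 Y-6.93 E0.7007
G1 X0.00 Y-7.50 E0.9343
G1 X2.87 Y-6.93 E1.1679
G1 X5.30 Y-5.30 E1.4014
G1 X6.93 Y-2.87 E1.6350
G1 X7.50 Y0.00 E1.8686
G1 X6.93 Y2.87 E2.1021
G1 X5.30 Y5.30 E2.3357
G1 X2.87 Y6.93 E2.5693
G1 X0.00 Y7.50 E2.8028
G1 X-2.87 Y6.93 E3.0364
G1 X-5.30 Y5.30 E3.2700
G1 X-6.93 Y2.87 E3.5036
G1 X-7.50 Y0.00 E3.7371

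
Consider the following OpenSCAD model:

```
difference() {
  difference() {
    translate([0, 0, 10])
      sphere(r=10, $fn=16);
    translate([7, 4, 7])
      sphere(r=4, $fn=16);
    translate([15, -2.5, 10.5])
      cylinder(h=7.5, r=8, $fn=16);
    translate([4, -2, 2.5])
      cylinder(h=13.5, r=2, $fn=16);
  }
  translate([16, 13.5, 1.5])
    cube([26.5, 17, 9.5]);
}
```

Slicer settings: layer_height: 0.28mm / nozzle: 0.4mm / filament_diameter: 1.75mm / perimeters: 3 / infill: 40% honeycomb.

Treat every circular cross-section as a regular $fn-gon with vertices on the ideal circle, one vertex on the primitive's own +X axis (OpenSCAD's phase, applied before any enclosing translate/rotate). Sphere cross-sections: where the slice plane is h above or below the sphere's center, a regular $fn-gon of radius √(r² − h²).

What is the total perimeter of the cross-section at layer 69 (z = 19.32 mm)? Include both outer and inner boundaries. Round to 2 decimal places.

22.63 mm

At z = 19.32 mm: the r=10 sphere contributes a regular 16-gon of circumradius √(10²−9.32²) = 3.625 (perimeter = 2·16·3.625·sin(180°/16) = 22.63 mm); the sphere at (7, 4) does not reach this height (|z−center|=12.320 > r=4); the cylinder at (15, -2.5) is absent (z outside [10.5, 18]); the cylinder at (4, -2) does not reach this height (z outside [2.5, 16]); Subtracting the remaining from the first: none of the subtracted shapes is present at this height, so the r=10 sphere is unchanged — boundary = 22.63 mm; the cube at (16, 13.5) is absent (z outside [1.5, 11]); After the difference (first − rest): none of the subtracted shapes is present at this height, so the result so far is unchanged — boundary = 22.63 mm. Overall, the cross-section is a single solid region. Total boundary length (outer) = 22.63 mm.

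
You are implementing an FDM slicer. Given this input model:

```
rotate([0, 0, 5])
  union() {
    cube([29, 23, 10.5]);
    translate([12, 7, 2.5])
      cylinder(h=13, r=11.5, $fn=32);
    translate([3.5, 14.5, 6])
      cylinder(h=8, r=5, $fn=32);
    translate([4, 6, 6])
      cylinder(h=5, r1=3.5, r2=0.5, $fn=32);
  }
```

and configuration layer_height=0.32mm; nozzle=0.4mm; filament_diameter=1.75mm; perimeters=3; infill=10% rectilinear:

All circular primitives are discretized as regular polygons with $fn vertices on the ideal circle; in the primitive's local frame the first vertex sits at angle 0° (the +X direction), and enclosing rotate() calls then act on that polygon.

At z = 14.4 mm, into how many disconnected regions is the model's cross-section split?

1

At z = 14.4 mm: the cube does not reach this height (z outside [0, 10.5]); the r=11.5 cylinder at (12, 7) gives a regular 32-gon of circumradius 11.5 (constant along its height); the cylinder at (3.5, 14.5) does not reach this height (z outside [6, 14]); the cone at (4, 6) is absent (z outside [6, 11]); Merging all regions: only the r=11.5 cylinder at (12, 7) is present, so the union is just that shape — 1 connected region; (whole slice rotated 5° about Z — lengths, areas and connectivity unchanged). The result has 1 disconnected region.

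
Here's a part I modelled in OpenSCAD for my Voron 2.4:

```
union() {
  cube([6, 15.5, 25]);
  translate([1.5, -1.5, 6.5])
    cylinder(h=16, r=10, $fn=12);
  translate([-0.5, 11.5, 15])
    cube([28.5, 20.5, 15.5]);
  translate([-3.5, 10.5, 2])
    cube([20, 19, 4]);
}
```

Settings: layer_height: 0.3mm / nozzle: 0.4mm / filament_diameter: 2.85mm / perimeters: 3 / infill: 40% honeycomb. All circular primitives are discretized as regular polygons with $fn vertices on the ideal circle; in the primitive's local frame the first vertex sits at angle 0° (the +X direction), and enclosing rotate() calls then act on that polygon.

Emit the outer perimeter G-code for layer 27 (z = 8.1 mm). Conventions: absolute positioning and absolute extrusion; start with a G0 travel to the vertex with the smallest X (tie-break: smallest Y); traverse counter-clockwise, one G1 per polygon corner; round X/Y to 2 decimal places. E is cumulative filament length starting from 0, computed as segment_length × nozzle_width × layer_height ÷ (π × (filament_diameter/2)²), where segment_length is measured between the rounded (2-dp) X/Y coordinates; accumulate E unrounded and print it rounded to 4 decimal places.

At z = 8.1 mm: the 6×15.5 cube contributes its full rectangle; the r=10 cylinder at (1.5, -1.5) gives a regular 12-gon of circumradius 10 (constant along its height); the cube at (-0.5, 11.5) is absent (z outside [15, 30.5]); the cube at (-3.5, 10.5) is not intersected at this z (z outside [2, 6]); Taking the union: the regions partially overlap (shared area 47.99 mm²), so overlapping operands fuse into one piece — 1 connected region. The outline is a single polygon with 15 vertices. Extrusion per mm of travel: 0.4 × 0.3 / (π × 1.425²) = 0.018811. Accumulating E over each segment gives final E = 1.4581.

G0 X-8.50 Y-1.50 Z8.10
G1 X-7.16 Y-6.50 E0.0974
G1 X-3.50 Y-10.16 E0.1947
G1 X1.50 Y-11.50 E0.2921
G1 X6.50 Y-10.16 E0.3895
G1 X10.16 Y-6.50 E0.4868
G1 X11.50 Y-1.50 E0.5842
G1 X10.16 Y3.50 E0.6816
G1 X6.50 Y7.16 E0.7790
G1 X6.00 Y7.29 E0.7887
G1 X6.00 Y15.50 E0.9431
G1 X0.00 Y15.50 E1.0560
G1 X0.00 Y8.10 E1.1952
G1 X-3.50 Y7.16 E1.2633
G1 X-7.16 Y3.50 E1.3607
G1 X-8.50 Y-1.50 E1.4581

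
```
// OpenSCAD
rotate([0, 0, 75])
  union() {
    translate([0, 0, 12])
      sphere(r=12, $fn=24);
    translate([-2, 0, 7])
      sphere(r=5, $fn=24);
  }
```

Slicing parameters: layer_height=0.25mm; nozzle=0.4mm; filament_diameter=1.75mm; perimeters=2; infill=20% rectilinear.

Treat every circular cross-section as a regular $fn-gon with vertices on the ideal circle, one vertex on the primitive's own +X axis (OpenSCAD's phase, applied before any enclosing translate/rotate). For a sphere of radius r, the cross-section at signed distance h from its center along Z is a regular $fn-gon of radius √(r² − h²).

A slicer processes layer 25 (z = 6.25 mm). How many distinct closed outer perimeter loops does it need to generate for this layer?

At z = 6.25 mm: the sphere: section is a regular 24-gon, circumradius = √(r²−h²) = √(12²−5.75²) = 10.533; the r=5 sphere at (-2, 0) contributes a regular 24-gon of circumradius √(5²−0.75²) = 4.943; Combining (union): the r=5 sphere at (-2, 0) lies entirely inside the r=12 sphere, so the union is just the r=12 sphere — 1 connected region; (rotated 75° about Z; rotation is an isometry so areas/perimeters/island counts are preserved). The result has 1 disconnected region.

1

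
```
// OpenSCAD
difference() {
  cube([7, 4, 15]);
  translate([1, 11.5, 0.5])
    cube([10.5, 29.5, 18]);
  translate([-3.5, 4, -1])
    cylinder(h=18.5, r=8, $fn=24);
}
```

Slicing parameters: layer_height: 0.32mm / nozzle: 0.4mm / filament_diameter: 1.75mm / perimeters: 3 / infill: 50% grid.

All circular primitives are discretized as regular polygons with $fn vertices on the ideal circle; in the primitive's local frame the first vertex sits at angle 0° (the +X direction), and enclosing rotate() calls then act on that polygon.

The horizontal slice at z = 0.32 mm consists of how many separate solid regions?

1

At z = 0.32 mm: the cube (footprint 7×4) is included at this height; the cube at (1, 11.5) is absent (z outside [0.5, 18.5]); the cylinder at (-3.5, 4): section is a regular 24-gon, circumradius r=8; After the difference (first − rest): starting from the 7×4 cube, the r=8 cylinder at (-3.5, 4) partially overlaps it — only the 16.42 mm² overlap (of its 198.77 mm²) is removed, clipping the outline — 1 connected region. The result has 1 disconnected region.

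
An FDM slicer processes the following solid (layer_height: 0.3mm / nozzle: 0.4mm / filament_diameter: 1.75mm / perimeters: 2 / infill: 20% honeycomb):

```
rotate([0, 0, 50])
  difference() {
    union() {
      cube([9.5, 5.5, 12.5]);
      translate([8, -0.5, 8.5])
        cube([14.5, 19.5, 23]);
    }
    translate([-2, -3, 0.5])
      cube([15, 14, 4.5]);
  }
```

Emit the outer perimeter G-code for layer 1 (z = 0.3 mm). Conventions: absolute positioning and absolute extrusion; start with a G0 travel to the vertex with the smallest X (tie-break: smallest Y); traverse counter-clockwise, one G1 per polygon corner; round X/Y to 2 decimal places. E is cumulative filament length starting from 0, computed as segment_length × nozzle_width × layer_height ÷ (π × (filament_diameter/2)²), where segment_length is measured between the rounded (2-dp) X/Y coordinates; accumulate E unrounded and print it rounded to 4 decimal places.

G0 X-4.21 Y3.54 Z0.30
G1 X0.00 Y0.00 E0.2744
G1 X6.11 Y7.28 E0.7486
G1 X1.89 Y10.81 E1.0231
G1 X-4.21 Y3.54 E1.4965

At z = 0.3 mm: the cube is present — its section is the full 9.5×5.5 rectangle; the cube at (8, -0.5) is absent (z outside [8.5, 31.5]); Merging all regions: only the 9.5×5.5 cube is present, so the union is just that shape — 1 connected region; the cube at (-2, -3) is absent (z outside [0.5, 5]); After the difference (first − rest): none of the subtracted shapes is present at this height, so the result so far is unchanged — 1 connected region; (rotated 50° about Z; rotation is an isometry so areas/perimeters/island counts are preserved). The outline is a single polygon with 4 vertices. Extrusion per mm of travel: 0.4 × 0.3 / (π × 0.875²) = 0.049890. Accumulating E over each segment gives final E = 1.4965.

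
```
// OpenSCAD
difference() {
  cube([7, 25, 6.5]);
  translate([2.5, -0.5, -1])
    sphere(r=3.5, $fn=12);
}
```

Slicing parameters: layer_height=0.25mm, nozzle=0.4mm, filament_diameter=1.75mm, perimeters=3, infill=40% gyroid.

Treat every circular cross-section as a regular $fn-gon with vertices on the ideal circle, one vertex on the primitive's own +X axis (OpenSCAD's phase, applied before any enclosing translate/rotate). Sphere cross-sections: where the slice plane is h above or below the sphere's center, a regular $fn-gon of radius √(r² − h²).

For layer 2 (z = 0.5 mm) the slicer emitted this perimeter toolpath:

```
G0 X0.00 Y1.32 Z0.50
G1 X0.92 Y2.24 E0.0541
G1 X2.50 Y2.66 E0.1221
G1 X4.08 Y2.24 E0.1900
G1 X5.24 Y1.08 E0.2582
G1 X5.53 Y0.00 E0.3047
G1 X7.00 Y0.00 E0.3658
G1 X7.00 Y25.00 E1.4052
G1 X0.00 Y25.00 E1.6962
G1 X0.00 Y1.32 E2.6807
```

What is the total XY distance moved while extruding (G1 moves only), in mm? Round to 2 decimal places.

Sum the Euclidean lengths of each G1 segment: total = 64.48 mm.

64.48 mm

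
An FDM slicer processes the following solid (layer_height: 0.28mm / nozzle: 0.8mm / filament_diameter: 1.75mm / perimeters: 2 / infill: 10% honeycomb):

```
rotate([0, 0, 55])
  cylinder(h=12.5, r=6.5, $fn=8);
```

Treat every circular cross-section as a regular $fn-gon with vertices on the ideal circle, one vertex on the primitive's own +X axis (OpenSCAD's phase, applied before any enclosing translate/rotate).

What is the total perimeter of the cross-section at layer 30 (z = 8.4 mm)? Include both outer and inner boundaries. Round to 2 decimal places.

39.80 mm

At z = 8.4 mm: the r=6.5 cylinder gives a regular 8-gon of circumradius 6.5 (constant along its height) (perimeter = 2·8·6.500·sin(180°/8) = 39.80 mm); (whole slice rotated 55° about Z — lengths, areas and connectivity unchanged). Overall, the cross-section is a single solid region. Total boundary length (outer) = 39.80 mm.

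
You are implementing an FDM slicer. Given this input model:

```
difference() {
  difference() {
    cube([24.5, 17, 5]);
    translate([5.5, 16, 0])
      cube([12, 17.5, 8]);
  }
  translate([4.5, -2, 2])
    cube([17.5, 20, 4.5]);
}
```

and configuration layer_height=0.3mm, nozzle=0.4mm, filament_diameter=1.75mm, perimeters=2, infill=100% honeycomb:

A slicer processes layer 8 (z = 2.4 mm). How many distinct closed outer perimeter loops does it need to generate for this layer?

At z = 2.4 mm: the 24.5×17 cube contributes its full rectangle; the cube at (5.5, 16) (footprint 12×17.5) is included at this height; Taking the first minus the rest: starting from the 24.5×17 cube, the 12×17.5 cube at (5.5, 16) partially overlaps it — only the 12.00 mm² overlap (of its 210.00 mm²) is removed, clipping the outline — 1 connected region; the cube at (4.5, -2) (footprint 17.5×20) is included at this height; Subtracting the remaining from the first: starting from that combined region, the 17.5×20 cube at (4.5, -2) partially overlaps it — only the 285.50 mm² overlap (of its 350.00 mm²) is removed, clipping the outline — 2 connected regions. The result has 2 disconnected regions.

2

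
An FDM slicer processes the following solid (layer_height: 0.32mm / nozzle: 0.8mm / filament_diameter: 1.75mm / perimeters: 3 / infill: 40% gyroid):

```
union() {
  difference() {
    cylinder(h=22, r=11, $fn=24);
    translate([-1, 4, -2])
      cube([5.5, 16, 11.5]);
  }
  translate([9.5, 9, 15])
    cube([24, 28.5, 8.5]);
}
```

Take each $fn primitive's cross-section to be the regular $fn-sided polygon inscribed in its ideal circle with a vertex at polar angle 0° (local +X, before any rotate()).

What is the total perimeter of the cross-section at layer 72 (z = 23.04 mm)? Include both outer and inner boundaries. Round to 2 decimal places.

105.00 mm

At z = 23.04 mm: the cylinder is not intersected at this z (z outside [0, 22]); the cube at (-1, 4) does not reach this height (z outside [-2, 9.5]); After the difference (first − rest): the first operand is absent here, so nothing remains; the cube at (9.5, 9) is present — its section is the full 24×28.5 rectangle (perimeter 105.00 mm); Combining (union): only the 24×28.5 cube at (9.5, 9) is present, so the union is just that shape — boundary = 105.00 mm. Overall, the cross-section is a single solid region. Total boundary length (outer) = 105.00 mm.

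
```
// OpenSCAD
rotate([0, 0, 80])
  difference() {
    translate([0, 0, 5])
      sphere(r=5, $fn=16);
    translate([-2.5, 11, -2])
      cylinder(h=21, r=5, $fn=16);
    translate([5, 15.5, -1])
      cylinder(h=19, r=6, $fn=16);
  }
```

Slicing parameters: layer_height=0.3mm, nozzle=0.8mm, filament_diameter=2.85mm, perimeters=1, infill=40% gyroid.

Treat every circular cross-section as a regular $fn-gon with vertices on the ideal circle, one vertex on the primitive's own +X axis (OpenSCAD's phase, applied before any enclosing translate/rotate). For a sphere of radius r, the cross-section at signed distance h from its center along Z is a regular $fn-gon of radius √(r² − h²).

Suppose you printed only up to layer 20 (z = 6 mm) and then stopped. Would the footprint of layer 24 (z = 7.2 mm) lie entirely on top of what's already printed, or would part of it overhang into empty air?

entirely on top

Compare the two slices. At z = 6: the sphere: section is a regular 16-gon, circumradius = √(r²−h²) = √(5²−1²) = 4.899 (area = (16/2)·4.899²·sin(360°/16) = 73.48 mm²); the r=5 cylinder at (-2.5, 11) contributes a regular 16-gon of circumradius 5 (area = (16/2)·5.000²·sin(360°/16) = 76.54 mm²); the r=6 cylinder at (5, 15.5) contributes a regular 16-gon of circumradius 6 (area = (16/2)·6.000²·sin(360°/16) = 110.21 mm²); Taking the first minus the rest: starting from the r=5 sphere (73.48 mm²), the r=5 cylinder at (-2.5, 11) misses the remaining region (no effect); the r=6 cylinder at (5, 15.5) misses the remaining region (no effect) — area = 73.48 mm²; (rotated 80° about Z; rotation is an isometry so areas/perimeters/island counts are preserved). At z = 7.2: the r=5 sphere slices to a regular 16-gon of circumradius 4.490 (√(r²−h²) with h=2.2 from center) (area = (16/2)·4.490²·sin(360°/16) = 61.72 mm²); the r=5 cylinder at (-2.5, 11) contributes a regular 16-gon of circumradius 5 (area = (16/2)·5.000²·sin(360°/16) = 76.54 mm²); the r=6 cylinder at (5, 15.5) gives a regular 16-gon of circumradius 6 (constant along its height) (area = (16/2)·6.000²·sin(360°/16) = 110.21 mm²); After the difference (first − rest): starting from the r=5 sphere (61.72 mm²), the r=5 cylinder at (-2.5, 11) misses the remaining region (no effect); the r=6 cylinder at (5, 15.5) misses the remaining region (no effect) — area = 61.72 mm²; (whole slice rotated 80° about Z — lengths, areas and connectivity unchanged). Checking containment: the cross-section at z = 7.2 is a subset of the cross-section at z = 6.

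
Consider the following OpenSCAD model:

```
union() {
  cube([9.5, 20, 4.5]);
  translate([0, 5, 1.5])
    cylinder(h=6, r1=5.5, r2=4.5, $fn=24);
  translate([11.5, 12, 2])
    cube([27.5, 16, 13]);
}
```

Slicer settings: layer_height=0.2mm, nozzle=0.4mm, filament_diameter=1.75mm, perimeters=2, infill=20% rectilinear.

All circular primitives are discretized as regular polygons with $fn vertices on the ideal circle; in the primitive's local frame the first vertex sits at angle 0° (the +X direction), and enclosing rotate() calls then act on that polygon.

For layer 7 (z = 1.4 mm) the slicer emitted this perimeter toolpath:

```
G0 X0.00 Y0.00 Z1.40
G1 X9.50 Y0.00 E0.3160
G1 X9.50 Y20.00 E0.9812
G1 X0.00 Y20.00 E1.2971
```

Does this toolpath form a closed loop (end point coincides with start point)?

Start point (G0): (0.00, 0.00). End point (last G1): the path does not return to the start — open.

no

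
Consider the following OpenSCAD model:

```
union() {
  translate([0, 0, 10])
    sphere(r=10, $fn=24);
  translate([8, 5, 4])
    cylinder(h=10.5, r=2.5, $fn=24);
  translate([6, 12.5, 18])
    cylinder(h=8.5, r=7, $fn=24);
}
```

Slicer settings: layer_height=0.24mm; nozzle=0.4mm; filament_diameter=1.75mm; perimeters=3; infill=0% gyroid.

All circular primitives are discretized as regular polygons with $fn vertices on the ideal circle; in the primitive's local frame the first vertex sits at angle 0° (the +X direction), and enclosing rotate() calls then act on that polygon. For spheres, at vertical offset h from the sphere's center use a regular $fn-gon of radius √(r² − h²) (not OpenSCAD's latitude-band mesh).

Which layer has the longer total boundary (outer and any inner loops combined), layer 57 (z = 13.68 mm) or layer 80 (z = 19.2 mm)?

layer 80 (z = 19.2 mm)

Layer 57 (z = 13.68): the sphere: section is a regular 24-gon, circumradius = √(r²−h²) = √(10²−3.68²) = 9.298 (perimeter = 2·24·9.298·sin(180°/24) = 58.26 mm); the r=2.5 cylinder at (8, 5) gives a regular 24-gon of circumradius 2.5 (constant along its height) (perimeter = 2·24·2.500·sin(180°/24) = 15.66 mm); the cylinder at (6, 12.5) is absent (z outside [18, 26.5]); Combining (union): the regions partially overlap (shared area 8.23 mm²), so the edge portions inside another operand are dropped and the merged outline is re-measured after clipping — boundary = 62.16 mm. So its perimeter = 62.16 mm. Layer 80 (z = 19.2): the sphere: section is a regular 24-gon, circumradius = √(r²−h²) = √(10²−9.2²) = 3.919 (perimeter = 2·24·3.919·sin(180°/24) = 24.55 mm); the cylinder at (8, 5) is not intersected at this z (z outside [4, 14.5]); the r=7 cylinder at (6, 12.5) contributes a regular 24-gon of circumradius 7 (perimeter = 2·24·7.000·sin(180°/24) = 43.86 mm); Combining (union): the 2 present regions are separate (no shared area or edge), so areas and boundary lengths simply add and each stays a separate island — boundary = 68.41 mm. So its perimeter = 68.41 mm. Layer 80 is larger (68.41 vs 62.16 mm).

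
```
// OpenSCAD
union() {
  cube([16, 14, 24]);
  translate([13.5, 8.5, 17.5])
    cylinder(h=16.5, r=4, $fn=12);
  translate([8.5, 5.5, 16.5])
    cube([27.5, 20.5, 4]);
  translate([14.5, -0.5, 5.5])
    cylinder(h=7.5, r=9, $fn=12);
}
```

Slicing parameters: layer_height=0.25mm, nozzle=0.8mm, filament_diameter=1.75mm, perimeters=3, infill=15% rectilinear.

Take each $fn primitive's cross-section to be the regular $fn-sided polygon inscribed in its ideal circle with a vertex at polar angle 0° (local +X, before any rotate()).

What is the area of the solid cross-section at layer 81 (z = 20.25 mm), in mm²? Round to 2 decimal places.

At z = 20.25 mm: the cube is present — its section is the full 16×14 rectangle (area 224.00 mm²); the r=4 cylinder at (13.5, 8.5) gives a regular 12-gon of circumradius 4 (constant along its height) (area = (12/2)·4.000²·sin(360°/12) = 48.00 mm²); the cube at (8.5, 5.5) is present — its section is the full 27.5×20.5 rectangle (area 563.75 mm²); the cylinder at (14.5, -0.5) is absent (z outside [5.5, 13]); Merging all regions: the regions partially overlap — summed areas 835.75 mm² minus the doubly-counted overlap 111.75 mm² gives 724.00 mm² — area = 724.00 mm². Overall, the cross-section is a single solid region. Net area = 724.00 mm².

724.00 mm²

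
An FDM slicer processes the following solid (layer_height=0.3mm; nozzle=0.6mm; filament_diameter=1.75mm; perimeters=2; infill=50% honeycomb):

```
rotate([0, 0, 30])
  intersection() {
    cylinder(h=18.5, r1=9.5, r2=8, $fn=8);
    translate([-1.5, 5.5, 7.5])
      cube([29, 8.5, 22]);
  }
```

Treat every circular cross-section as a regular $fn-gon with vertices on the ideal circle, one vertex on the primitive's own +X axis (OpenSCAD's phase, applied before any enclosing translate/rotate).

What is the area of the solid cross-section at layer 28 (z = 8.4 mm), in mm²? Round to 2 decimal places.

17.27 mm²

At z = 8.4 mm: the cone contributes a regular 8-gon of circumradius 8.819 (interpolated between r1=9.5 and r2=8 at t=0.454) (area = (8/2)·8.819²·sin(360°/8) = 219.98 mm²); the 29×8.5 cube at (-1.5, 5.5) contributes its full rectangle (area 246.50 mm²); Taking the intersection: the 29×8.5 cube at (-1.5, 5.5) partially overlaps the cone; clipping to the common part keeps 17.27 mm² — area = 17.27 mm²; (whole slice rotated 30° about Z — lengths, areas and connectivity unchanged). Overall, the cross-section is a single solid region. Net area = 17.27 mm².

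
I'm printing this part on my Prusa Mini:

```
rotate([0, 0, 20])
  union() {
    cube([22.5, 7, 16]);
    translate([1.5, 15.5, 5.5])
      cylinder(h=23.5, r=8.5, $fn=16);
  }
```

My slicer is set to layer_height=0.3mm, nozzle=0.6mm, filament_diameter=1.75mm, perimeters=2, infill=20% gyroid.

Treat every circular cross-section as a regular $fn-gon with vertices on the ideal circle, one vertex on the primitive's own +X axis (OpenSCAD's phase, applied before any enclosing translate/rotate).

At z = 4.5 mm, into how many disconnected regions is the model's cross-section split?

At z = 4.5 mm: the cube is present — its section is the full 22.5×7 rectangle; the cylinder at (1.5, 15.5) is not intersected at this z (z outside [5.5, 29]); Combining (union): only the 22.5×7 cube is present, so the union is just that shape — 1 connected region; (whole slice rotated 20° about Z — lengths, areas and connectivity unchanged). The result has 1 disconnected region.

1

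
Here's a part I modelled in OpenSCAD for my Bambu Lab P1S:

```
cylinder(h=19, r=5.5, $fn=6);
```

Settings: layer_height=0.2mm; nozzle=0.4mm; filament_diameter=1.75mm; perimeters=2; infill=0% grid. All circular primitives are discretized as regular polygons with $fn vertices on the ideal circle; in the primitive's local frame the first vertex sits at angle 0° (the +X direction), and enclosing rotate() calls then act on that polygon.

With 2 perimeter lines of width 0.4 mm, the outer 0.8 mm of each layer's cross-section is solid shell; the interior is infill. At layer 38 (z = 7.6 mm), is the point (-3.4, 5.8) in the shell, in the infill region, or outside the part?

At z = 7.6 mm: the r=5.5 cylinder gives a regular 6-gon of circumradius 5.5 (constant along its height). Overall, the cross-section is a single solid region. The nearest boundary edge runs (2.75, 4.76)→(-2.75, 4.76); distance from the point to it = 1.22 mm. The point is not inside any of the regions above, so it lies outside the cross-section (1.22 mm from the nearest boundary).

outside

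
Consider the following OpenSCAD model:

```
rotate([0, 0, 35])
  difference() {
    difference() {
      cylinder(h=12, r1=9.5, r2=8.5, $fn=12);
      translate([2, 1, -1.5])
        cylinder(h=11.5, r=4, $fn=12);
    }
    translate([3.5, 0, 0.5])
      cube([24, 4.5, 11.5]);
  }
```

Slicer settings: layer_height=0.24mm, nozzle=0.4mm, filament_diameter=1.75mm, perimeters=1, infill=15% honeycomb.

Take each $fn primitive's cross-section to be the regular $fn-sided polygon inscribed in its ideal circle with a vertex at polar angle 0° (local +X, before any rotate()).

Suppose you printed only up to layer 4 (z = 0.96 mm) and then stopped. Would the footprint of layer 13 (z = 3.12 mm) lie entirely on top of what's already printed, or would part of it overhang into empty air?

Compare the two slices. At z = 0.96: the cone (r1=9.5→r2=8.5) has section circumradius 9.420 here — a regular 12-gon (area = (12/2)·9.420²·sin(360°/12) = 266.21 mm²); the cylinder at (2, 1): section is a regular 12-gon, circumradius r=4 (area = (12/2)·4.000²·sin(360°/12) = 48.00 mm²); Taking the first minus the rest: starting from the cone (266.21 mm²), the r=4 cylinder at (2, 1) lies wholly inside it (removes its full 48.00 mm² and its 24.85 mm outline becomes a hole wall) — area = 218.21 mm²; the cube at (3.5, 0) is present — its section is the full 24×4.5 rectangle (area 108.00 mm²); After the difference (first − rest): starting from the result so far (218.21 mm²), the 24×4.5 cube at (3.5, 0) partially overlaps it — only the 15.28 mm² overlap (of its 108.00 mm²) is removed, clipping the outline — area = 202.93 mm²; (rotated 35° about Z; rotation is an isometry so areas/perimeters/island counts are preserved). At z = 3.12: the cone (r1=9.5→r2=8.5) has section circumradius 9.240 here — a regular 12-gon (area = (12/2)·9.240²·sin(360°/12) = 256.13 mm²); the r=4 cylinder at (2, 1) gives a regular 12-gon of circumradius 4 (constant along its height) (area = (12/2)·4.000²·sin(360°/12) = 48.00 mm²); Subtracting the remaining from the first: starting from the cone (256.13 mm²), the r=4 cylinder at (2, 1) lies wholly inside it (removes its full 48.00 mm² and its 24.85 mm outline becomes a hole wall) — area = 208.13 mm²; the cube at (3.5, 0) is present — its section is the full 24×4.5 rectangle (area 108.00 mm²); Taking the first minus the rest: starting from that combined region (208.13 mm²), the 24×4.5 cube at (3.5, 0) partially overlaps it — only the 14.47 mm² overlap (of its 108.00 mm²) is removed, clipping the outline — area = 193.67 mm²; (rotated 35° about Z; rotation is an isometry so areas/perimeters/island counts are preserved). Checking containment: the cross-section at z = 3.12 is a subset of the cross-section at z = 0.96.

entirely on top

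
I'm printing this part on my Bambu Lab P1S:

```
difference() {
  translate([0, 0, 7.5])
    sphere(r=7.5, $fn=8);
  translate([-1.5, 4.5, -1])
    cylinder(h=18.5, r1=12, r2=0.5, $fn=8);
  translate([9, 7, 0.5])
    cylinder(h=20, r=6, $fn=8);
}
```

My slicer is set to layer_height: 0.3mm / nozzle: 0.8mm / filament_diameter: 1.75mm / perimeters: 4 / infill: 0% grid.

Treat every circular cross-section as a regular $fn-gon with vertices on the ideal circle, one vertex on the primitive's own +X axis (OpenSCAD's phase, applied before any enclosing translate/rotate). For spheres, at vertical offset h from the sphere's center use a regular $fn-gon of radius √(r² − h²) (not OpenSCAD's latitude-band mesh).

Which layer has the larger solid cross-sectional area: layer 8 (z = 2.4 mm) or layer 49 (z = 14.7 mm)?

layer 49 (z = 14.7 mm)

Layer 8 (z = 2.4): the r=7.5 sphere slices to a regular 8-gon of circumradius 5.499 (√(r²−h²) with h=5.1 from center) (area = (8/2)·5.499²·sin(360°/8) = 85.53 mm²); the cone at (-1.5, 4.5) contributes a regular 8-gon of circumradius 9.886 (interpolated between r1=12 and r2=0.5 at t=0.184) (area = (8/2)·9.886²·sin(360°/8) = 276.46 mm²); the r=6 cylinder at (9, 7) contributes a regular 8-gon of circumradius 6 (area = (8/2)·6.000²·sin(360°/8) = 101.82 mm²); Taking the first minus the rest: starting from the r=7.5 sphere (85.53 mm²), the cone at (-1.5, 4.5) partially overlaps it — only the 82.22 mm² overlap (of its 276.46 mm²) is removed, clipping the outline; the r=6 cylinder at (9, 7) misses the remaining region (no effect) — area = 3.31 mm². So its area = 3.31 mm². Layer 49 (z = 14.7): the sphere: section is a regular 8-gon, circumradius = √(r²−h²) = √(7.5²−7.2²) = 2.100 (area = (8/2)·2.100²·sin(360°/8) = 12.47 mm²); the cone at (-1.5, 4.5) (r1=12→r2=0.5) has section circumradius 2.241 here — a regular 8-gon (area = (8/2)·2.241²·sin(360°/8) = 14.20 mm²); the r=6 cylinder at (9, 7) gives a regular 8-gon of circumradius 6 (constant along its height) (area = (8/2)·6.000²·sin(360°/8) = 101.82 mm²); Subtracting the remaining from the first: starting from the r=7.5 sphere (12.47 mm²), the cone at (-1.5, 4.5) misses the remaining region (no effect); the r=6 cylinder at (9, 7) misses the remaining region (no effect) — area = 12.47 mm². So its area = 12.47 mm². Layer 49 is larger (12.47 vs 3.31 mm²).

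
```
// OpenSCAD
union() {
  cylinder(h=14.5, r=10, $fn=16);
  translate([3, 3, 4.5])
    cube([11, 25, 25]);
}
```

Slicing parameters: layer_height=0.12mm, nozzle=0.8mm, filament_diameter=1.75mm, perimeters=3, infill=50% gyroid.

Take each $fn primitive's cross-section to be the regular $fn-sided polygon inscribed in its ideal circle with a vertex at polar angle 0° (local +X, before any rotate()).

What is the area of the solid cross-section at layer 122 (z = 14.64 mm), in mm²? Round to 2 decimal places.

At z = 14.64 mm: the cylinder does not reach this height (z outside [0, 14.5]); the 11×25 cube at (3, 3) contributes its full rectangle (area 275.00 mm²); Taking the union: only the 11×25 cube at (3, 3) is present, so the union is just that shape — area = 275.00 mm². Overall, the cross-section is a single solid region. Net area = 275.00 mm².

275.00 mm²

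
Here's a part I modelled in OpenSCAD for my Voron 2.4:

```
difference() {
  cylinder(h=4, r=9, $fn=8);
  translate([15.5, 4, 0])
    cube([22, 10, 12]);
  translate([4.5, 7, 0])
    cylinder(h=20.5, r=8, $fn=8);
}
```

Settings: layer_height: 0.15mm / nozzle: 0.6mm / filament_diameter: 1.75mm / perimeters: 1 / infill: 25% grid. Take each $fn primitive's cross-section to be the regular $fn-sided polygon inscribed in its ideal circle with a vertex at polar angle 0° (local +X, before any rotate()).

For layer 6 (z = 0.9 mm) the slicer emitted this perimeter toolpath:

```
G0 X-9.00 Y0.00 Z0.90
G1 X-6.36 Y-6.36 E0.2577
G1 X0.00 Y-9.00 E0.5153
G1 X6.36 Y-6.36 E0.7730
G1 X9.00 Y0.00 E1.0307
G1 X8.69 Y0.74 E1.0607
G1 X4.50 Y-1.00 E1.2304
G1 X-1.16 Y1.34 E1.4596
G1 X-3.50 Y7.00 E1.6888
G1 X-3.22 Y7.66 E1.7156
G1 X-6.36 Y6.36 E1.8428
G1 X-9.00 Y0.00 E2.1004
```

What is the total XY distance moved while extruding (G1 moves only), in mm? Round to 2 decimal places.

Sum the Euclidean lengths of each G1 segment: total = 56.13 mm.

56.13 mm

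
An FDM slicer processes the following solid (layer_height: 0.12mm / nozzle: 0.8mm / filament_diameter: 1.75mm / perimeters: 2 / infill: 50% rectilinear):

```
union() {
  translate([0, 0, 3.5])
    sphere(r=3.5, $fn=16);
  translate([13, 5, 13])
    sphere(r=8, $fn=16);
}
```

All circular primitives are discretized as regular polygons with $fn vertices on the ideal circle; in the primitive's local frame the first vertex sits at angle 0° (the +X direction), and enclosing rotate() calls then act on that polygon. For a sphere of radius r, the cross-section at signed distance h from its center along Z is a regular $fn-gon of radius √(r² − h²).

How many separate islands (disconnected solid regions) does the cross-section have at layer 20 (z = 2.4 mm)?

At z = 2.4 mm: the r=3.5 sphere slices to a regular 16-gon of circumradius 3.323 (√(r²−h²) with h=1.1 from center); the sphere at (13, 5) is not intersected at this z (|z−center|=10.600 > r=8); Taking the union: only the r=3.5 sphere is present, so the union is just that shape — 1 connected region. Overall, the cross-section is a single solid region. Island count = 1.

1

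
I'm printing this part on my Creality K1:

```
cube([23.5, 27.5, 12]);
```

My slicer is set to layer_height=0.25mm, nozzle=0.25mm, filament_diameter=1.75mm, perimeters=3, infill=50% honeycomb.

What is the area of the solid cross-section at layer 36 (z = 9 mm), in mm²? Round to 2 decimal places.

646.25 mm²

At z = 9 mm: the cube is present — its section is the full 23.5×27.5 rectangle (area 646.25 mm²). Overall, the cross-section is a single solid region. Net area = 646.25 mm².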